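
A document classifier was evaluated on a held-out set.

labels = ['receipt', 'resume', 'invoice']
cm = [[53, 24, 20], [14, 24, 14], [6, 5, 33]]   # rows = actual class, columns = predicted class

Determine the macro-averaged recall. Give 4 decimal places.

0.5860

Per-class recall (TP/(TP+FN)):
  receipt: TP=53, FN=24+20=44 → 53/97 = 0.54639
  resume: TP=24, FN=14+14=28 → 24/52 = 0.46154
  invoice: TP=33, FN=6+5=11 → 33/44 = 0.75000
Macro-recall = mean = (0.54639 + 0.46154 + 0.75000) / 3 = 0.5860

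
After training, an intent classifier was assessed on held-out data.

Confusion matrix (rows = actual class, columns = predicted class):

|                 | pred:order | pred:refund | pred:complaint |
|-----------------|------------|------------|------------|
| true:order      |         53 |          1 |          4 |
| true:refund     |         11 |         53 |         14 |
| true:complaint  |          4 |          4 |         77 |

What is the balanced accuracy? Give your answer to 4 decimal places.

Balanced accuracy = mean of per-class recall.
  order: recall = 53/58 = 0.91379
  refund: recall = 53/78 = 0.67949
  complaint: recall = 77/85 = 0.90588
Mean = (0.91379 + 0.67949 + 0.90588) / 3 = 0.8331

0.8331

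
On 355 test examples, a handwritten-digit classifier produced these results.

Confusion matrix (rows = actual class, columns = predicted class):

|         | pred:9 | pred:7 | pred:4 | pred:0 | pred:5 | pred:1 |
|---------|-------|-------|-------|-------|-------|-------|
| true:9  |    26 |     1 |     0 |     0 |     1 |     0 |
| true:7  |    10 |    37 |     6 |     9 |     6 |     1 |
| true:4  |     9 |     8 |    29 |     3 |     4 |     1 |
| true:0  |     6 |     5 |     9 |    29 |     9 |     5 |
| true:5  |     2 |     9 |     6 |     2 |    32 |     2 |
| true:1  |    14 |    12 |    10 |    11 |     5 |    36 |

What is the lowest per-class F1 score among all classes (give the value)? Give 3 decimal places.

Per-class F1 score (2·TP/(2·TP+FP+FN)):
  9: TP=26, FP=10+9+6+2+14=41, FN=1+0+0+1+0=2 → 52/95 = 0.5474
  7: TP=37, FP=1+8+5+9+12=35, FN=10+6+9+6+1=32 → 74/141 = 0.5248
  4: TP=29, FP=0+6+9+6+10=31, FN=9+8+3+4+1=25 → 58/114 = 0.5088
  0: TP=29, FP=0+9+3+2+11=25, FN=6+5+9+9+5=34 → 58/117 = 0.4957
  5: TP=32, FP=1+6+4+9+5=25, FN=2+9+6+2+2=21 → 64/110 = 0.5818
  1: TP=36, FP=0+1+1+5+2=9, FN=14+12+10+11+5=52 → 72/133 = 0.5414
Lowest is class '0' with F1 score = 0.496.

0.496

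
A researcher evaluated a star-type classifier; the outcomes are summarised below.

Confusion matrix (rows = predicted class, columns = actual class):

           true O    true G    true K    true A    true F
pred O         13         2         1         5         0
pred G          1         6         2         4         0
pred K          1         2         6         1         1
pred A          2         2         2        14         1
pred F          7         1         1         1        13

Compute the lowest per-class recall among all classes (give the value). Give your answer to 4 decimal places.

0.4615

Per-class recall (TP/(TP+FN)):
  O: TP=13, FN=1+1+2+7=11 → 13/24 = 0.54167
  G: TP=6, FN=2+2+2+1=7 → 6/13 = 0.46154
  K: TP=6, FN=1+2+2+1=6 → 6/12 = 0.50000
  A: TP=14, FN=5+4+1+1=11 → 14/25 = 0.56000
  F: TP=13, FN=0+0+1+1=2 → 13/15 = 0.86667
Lowest is class 'G' with recall = 0.4615.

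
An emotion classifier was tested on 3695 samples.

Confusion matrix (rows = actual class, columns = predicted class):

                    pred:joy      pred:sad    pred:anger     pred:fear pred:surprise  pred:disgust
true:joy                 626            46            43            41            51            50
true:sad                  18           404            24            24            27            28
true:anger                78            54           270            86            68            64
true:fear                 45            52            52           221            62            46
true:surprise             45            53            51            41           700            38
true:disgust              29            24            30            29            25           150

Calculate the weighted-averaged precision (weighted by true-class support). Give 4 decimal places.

Per-class precision (TP/(TP+FP)):
  joy: TP=626, FP=18+78+45+45+29=215 → 626/841 = 0.74435
  sad: TP=404, FP=46+54+52+53+24=229 → 404/633 = 0.63823
  anger: TP=270, FP=43+24+52+51+30=200 → 270/470 = 0.57447
  fear: TP=221, FP=41+24+86+41+29=221 → 221/442 = 0.50000
  surprise: TP=700, FP=51+27+68+62+25=233 → 700/933 = 0.75027
  disgust: TP=150, FP=50+28+64+46+38=226 → 150/376 = 0.39894
Weighted-precision = Σ (supportᵢ/N)·precisionᵢ with N=3695: (857/3695)·0.74435 + (525/3695)·0.63823 + (620/3695)·0.57447 + (478/3695)·0.50000 + (928/3695)·0.75027 + (287/3695)·0.39894 = 0.6438

0.6438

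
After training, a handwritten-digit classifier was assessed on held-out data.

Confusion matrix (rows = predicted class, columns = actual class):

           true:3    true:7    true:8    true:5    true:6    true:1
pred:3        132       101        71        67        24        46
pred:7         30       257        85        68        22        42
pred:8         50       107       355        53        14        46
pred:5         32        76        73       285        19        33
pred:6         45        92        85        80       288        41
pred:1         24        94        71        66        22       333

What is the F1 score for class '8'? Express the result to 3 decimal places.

Take TP from the diagonal, FP from the rest of the '8' prediction marginal, FN from the rest of the '8' actual marginal.
F1 score = 2·TP/(2·TP+FP+FN).
8: TP=355, FP=50+107+53+14+46=270, FN=71+85+73+85+71=385 → 710/1365 = 0.5201

0.520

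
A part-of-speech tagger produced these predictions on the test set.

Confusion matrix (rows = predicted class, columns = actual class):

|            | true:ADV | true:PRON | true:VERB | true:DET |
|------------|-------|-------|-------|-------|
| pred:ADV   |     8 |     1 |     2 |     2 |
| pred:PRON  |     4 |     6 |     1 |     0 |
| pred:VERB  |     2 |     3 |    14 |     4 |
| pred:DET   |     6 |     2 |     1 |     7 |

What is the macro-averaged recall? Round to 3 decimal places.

0.554

Per-class recall (TP/(TP+FN)):
  ADV: TP=8, FN=4+2+6=12 → 8/20 = 0.4000
  PRON: TP=6, FN=1+3+2=6 → 6/12 = 0.5000
  VERB: TP=14, FN=2+1+1=4 → 14/18 = 0.7778
  DET: TP=7, FN=2+0+4=6 → 7/13 = 0.5385
Macro-recall = mean = (0.4000 + 0.5000 + 0.7778 + 0.5385) / 4 = 0.554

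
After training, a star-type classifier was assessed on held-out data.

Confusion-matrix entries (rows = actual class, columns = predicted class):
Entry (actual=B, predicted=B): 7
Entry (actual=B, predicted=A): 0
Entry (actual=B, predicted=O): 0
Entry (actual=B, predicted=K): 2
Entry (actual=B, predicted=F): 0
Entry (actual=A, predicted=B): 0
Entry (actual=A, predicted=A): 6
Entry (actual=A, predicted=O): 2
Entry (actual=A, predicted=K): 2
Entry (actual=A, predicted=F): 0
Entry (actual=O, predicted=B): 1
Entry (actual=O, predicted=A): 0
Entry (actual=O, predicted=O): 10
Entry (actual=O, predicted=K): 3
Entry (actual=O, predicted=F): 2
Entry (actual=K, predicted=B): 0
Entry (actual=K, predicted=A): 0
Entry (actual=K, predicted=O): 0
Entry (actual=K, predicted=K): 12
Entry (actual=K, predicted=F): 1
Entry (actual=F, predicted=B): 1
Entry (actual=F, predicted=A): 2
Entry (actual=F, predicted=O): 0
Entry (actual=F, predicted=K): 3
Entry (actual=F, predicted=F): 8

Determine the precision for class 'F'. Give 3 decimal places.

0.727

Take TP from the diagonal, FP from the rest of the 'F' prediction marginal, FN from the rest of the 'F' actual marginal.
precision = TP/(TP+FP).
F: TP=8, FP=0+0+2+1=3 → 8/11 = 0.7273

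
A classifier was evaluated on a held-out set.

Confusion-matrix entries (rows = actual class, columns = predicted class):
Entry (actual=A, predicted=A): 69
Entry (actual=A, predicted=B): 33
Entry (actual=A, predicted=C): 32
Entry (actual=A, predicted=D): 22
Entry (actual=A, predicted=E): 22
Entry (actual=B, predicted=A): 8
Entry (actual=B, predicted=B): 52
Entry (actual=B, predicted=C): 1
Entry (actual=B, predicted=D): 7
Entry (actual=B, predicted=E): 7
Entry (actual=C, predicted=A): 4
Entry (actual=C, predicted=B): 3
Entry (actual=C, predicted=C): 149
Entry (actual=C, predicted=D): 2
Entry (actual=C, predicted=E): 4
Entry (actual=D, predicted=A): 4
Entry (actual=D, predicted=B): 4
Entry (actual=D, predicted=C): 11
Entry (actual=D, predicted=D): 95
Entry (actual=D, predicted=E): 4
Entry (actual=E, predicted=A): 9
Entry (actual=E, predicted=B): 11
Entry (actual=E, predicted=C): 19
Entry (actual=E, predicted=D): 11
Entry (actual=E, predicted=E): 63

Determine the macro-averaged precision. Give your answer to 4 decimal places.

Per-class precision (TP/(TP+FP)):
  A: TP=69, FP=8+4+4+9=25 → 69/94 = 0.73404
  B: TP=52, FP=33+3+4+11=51 → 52/103 = 0.50485
  C: TP=149, FP=32+1+11+19=63 → 149/212 = 0.70283
  D: TP=95, FP=22+7+2+11=42 → 95/137 = 0.69343
  E: TP=63, FP=22+7+4+4=37 → 63/100 = 0.63000
Macro-precision = mean = (0.73404 + 0.50485 + 0.70283 + 0.69343 + 0.63000) / 5 = 0.6530

0.6530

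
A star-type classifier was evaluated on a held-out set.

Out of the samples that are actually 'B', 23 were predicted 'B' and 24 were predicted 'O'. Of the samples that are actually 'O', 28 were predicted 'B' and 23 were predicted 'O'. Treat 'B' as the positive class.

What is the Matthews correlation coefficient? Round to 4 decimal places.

MCC = (TP·TN − FP·FN) / √((TP+FP)(TP+FN)(TN+FP)(TN+FN))
Numerator = 23·23 − 28·24 = -143
Denominator = √(51·47·51·47) = √5745609 = 2397.0000
MCC = -143 / 2397.0000 = -0.0597

-0.0597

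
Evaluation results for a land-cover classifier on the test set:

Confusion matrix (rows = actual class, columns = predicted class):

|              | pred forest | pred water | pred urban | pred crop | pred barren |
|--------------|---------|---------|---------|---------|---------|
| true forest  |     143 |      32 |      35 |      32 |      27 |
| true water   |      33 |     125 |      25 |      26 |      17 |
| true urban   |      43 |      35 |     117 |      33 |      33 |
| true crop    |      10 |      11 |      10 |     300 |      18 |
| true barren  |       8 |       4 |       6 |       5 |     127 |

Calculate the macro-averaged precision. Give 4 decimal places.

Per-class precision (TP/(TP+FP)):
  forest: TP=143, FP=33+43+10+8=94 → 143/237 = 0.60338
  water: TP=125, FP=32+35+11+4=82 → 125/207 = 0.60386
  urban: TP=117, FP=35+25+10+6=76 → 117/193 = 0.60622
  crop: TP=300, FP=32+26+33+5=96 → 300/396 = 0.75758
  barren: TP=127, FP=27+17+33+18=95 → 127/222 = 0.57207
Macro-precision = mean = (0.60338 + 0.60386 + 0.60622 + 0.75758 + 0.57207) / 5 = 0.6286

0.6286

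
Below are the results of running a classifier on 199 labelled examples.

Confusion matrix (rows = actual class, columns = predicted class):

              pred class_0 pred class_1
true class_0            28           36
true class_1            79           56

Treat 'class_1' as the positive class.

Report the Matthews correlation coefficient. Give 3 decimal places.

-0.138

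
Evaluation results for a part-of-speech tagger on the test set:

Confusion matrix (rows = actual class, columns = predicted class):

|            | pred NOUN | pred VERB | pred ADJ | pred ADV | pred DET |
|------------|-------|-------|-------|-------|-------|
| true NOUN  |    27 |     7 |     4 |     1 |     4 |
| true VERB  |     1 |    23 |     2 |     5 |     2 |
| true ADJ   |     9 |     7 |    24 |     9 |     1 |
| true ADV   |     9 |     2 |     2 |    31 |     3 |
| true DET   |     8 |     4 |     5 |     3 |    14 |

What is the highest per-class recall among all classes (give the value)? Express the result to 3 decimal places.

0.697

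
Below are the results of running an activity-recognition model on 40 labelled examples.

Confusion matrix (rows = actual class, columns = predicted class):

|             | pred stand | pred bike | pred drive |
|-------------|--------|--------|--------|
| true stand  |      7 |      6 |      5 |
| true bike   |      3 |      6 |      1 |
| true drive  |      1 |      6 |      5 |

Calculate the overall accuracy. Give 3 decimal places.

0.450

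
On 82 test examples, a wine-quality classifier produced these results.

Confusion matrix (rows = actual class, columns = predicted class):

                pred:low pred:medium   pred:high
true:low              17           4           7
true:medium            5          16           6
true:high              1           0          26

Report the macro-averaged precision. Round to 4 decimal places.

Per-class precision (TP/(TP+FP)):
  low: TP=17, FP=5+1=6 → 17/23 = 0.73913
  medium: TP=16, FP=4+0=4 → 16/20 = 0.80000
  high: TP=26, FP=7+6=13 → 26/39 = 0.66667
Macro-precision = mean = (0.73913 + 0.80000 + 0.66667) / 3 = 0.7353

0.7353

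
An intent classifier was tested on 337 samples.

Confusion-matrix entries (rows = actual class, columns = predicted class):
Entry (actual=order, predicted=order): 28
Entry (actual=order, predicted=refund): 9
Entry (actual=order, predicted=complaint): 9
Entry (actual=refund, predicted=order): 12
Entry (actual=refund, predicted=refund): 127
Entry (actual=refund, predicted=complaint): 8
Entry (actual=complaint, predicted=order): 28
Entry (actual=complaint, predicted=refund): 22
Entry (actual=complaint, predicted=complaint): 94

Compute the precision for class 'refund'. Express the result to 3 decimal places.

0.804

Treat 'refund' as positive and all other classes as negative.
precision = TP/(TP+FP).
refund: TP=127, FP=9+22=31 → 127/158 = 0.8038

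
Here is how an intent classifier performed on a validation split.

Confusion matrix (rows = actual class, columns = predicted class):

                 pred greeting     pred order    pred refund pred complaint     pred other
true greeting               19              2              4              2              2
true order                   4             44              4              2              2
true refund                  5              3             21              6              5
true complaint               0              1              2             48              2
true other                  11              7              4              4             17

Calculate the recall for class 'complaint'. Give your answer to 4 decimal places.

0.9057

recall = TP/(TP+FN).
complaint: TP=48, FN=0+1+2+2=5 → 48/53 = 0.90566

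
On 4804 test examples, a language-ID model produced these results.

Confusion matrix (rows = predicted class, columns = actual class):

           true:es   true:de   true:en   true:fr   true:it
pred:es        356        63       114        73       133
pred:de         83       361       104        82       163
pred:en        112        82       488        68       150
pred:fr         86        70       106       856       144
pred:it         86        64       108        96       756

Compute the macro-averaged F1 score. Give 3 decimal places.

0.569

Per-class F1 score (2·TP/(2·TP+FP+FN)):
  es: TP=356, FP=63+114+73+133=383, FN=83+112+86+86=367 → 712/1462 = 0.4870
  de: TP=361, FP=83+104+82+163=432, FN=63+82+70+64=279 → 722/1433 = 0.5038
  en: TP=488, FP=112+82+68+150=412, FN=114+104+106+108=432 → 976/1820 = 0.5363
  fr: TP=856, FP=86+70+106+144=406, FN=73+82+68+96=319 → 1712/2437 = 0.7025
  it: TP=756, FP=86+64+108+96=354, FN=133+163+150+144=590 → 1512/2456 = 0.6156
Macro-F1 score = mean = (0.4870 + 0.5038 + 0.5363 + 0.7025 + 0.6156) / 5 = 0.569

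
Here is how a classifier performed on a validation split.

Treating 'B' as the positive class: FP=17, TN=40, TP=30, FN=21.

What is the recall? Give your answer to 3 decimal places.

Recall = TP/(TP+FN) = 30/(30+21) = 30/51 = 0.588

0.588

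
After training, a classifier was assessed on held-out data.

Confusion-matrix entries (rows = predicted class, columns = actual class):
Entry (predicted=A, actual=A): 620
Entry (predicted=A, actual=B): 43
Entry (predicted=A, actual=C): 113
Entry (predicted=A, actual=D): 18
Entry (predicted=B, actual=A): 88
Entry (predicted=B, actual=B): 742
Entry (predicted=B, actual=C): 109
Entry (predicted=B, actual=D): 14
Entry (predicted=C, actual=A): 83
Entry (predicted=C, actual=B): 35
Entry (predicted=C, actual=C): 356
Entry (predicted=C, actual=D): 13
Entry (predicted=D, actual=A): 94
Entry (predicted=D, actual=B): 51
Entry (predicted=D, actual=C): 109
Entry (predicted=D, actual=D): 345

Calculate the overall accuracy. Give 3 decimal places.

Accuracy = trace / total = (620+742+356+345=2063) / 2833 = 2063/2833 = 0.728

0.728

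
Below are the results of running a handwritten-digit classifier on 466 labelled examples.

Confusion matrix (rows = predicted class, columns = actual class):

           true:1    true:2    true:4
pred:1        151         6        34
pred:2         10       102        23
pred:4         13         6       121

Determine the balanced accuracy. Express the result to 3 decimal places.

Balanced accuracy = mean of per-class recall.
  1: recall = 151/174 = 0.8678
  2: recall = 102/114 = 0.8947
  4: recall = 121/178 = 0.6798
Mean = (0.8678 + 0.8947 + 0.6798) / 3 = 0.814

0.814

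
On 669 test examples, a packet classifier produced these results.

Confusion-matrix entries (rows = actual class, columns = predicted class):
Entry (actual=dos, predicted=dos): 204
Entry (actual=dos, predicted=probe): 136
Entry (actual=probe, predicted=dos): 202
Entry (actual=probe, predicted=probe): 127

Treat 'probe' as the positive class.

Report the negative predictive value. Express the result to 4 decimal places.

NPV = TN/(TN+FN) = 204/(204+202) = 0.5025

0.5025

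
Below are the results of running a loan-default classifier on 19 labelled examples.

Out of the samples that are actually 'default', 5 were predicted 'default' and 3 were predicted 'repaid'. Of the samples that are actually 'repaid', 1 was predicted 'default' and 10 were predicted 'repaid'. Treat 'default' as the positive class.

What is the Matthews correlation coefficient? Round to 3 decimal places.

0.567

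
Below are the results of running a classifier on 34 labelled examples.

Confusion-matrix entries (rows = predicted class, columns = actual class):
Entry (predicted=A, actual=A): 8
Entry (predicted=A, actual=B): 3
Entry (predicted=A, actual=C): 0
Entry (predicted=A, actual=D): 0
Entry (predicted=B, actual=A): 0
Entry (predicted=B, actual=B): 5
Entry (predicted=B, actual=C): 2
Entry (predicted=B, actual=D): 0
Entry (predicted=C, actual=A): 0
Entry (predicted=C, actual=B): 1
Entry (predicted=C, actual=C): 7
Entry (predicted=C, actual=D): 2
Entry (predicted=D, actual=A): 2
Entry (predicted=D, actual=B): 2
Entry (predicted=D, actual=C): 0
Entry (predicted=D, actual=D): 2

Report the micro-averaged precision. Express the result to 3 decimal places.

0.647

Micro-averaging pools counts across classes: ΣTP=22, ΣFP=12, ΣFN=12.
Micro-precision = TP/(TP+FP) on pooled counts = 0.647 (equals overall accuracy in single-label multiclass).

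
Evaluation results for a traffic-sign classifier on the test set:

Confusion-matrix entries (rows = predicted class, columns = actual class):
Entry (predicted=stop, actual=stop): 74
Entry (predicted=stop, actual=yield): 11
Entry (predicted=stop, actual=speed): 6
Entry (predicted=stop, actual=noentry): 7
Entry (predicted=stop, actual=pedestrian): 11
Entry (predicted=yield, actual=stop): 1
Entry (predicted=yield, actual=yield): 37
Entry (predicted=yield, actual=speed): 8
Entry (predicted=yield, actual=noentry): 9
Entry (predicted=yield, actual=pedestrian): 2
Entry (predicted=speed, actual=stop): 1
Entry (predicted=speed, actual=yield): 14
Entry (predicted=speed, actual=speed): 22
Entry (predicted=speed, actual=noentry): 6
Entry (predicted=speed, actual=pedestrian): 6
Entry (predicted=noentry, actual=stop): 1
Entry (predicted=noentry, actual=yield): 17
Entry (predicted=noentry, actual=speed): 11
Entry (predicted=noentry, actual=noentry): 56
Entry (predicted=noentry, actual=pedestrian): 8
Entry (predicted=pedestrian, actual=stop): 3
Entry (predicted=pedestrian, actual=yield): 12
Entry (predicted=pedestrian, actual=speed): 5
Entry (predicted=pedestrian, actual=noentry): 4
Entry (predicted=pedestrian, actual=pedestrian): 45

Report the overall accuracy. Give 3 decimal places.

0.621

Accuracy = trace / total = (74+37+22+56+45=234) / 377 = 234/377 = 0.621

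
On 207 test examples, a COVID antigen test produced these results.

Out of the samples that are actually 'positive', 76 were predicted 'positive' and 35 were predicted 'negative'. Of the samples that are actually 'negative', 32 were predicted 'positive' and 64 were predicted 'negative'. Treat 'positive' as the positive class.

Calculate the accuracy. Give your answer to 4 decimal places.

Accuracy = (TP+TN)/N = (76+64)/207 = 0.6763

0.6763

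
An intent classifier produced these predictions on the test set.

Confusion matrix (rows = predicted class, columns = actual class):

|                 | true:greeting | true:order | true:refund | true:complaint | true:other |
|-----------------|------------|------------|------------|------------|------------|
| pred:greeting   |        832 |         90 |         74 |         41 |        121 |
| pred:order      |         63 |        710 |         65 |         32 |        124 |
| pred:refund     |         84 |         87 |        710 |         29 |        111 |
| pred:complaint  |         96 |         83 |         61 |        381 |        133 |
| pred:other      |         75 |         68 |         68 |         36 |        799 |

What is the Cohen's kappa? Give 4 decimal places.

Observed agreement pₒ = trace/N = 3432/4973 = 0.69013
Expected agreement pₑ = Σ (rowᵢ·colᵢ)/N² = (1150·1158 + 1038·994 + 978·1021 + 519·754 + 1288·1046)/4973² = 0.20624
κ = (pₒ − pₑ)/(1 − pₑ) = (0.69013 − 0.20624)/(1 − 0.20624) = 0.6096

0.6096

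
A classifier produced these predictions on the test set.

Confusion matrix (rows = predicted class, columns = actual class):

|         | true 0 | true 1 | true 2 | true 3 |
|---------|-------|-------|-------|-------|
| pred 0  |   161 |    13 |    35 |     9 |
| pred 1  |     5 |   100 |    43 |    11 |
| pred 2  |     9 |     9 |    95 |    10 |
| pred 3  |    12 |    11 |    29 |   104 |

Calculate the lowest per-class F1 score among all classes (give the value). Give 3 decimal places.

0.585

Per-class F1 score (2·TP/(2·TP+FP+FN)):
  0: TP=161, FP=13+35+9=57, FN=5+9+12=26 → 322/405 = 0.7951
  1: TP=100, FP=5+43+11=59, FN=13+9+11=33 → 200/292 = 0.6849
  2: TP=95, FP=9+9+10=28, FN=35+43+29=107 → 190/325 = 0.5846
  3: TP=104, FP=12+11+29=52, FN=9+11+10=30 → 208/290 = 0.7172
Lowest is class '2' with F1 score = 0.585.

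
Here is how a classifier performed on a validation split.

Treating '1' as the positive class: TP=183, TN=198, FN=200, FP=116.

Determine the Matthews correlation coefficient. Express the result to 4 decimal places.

0.1090

MCC = (TP·TN − FP·FN) / √((TP+FP)(TP+FN)(TN+FP)(TN+FN))
Numerator = 183·198 − 116·200 = 13034
Denominator = √(299·383·314·398) = √14311418524 = 119630.3412
MCC = 13034 / 119630.3412 = 0.1090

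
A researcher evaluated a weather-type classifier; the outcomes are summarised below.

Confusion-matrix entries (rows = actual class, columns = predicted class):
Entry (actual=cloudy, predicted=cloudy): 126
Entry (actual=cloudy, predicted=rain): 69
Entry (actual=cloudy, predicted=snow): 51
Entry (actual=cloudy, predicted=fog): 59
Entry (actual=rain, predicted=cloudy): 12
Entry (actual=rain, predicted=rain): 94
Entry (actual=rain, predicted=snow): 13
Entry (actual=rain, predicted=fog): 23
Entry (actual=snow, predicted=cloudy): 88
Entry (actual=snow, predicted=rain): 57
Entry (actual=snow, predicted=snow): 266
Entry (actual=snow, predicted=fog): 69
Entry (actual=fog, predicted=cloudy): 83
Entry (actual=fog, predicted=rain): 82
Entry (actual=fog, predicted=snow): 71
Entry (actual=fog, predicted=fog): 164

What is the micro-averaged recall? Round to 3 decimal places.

Micro-averaging pools counts across classes: ΣTP=650, ΣFP=677, ΣFN=677.
Micro-recall = TP/(TP+FN) on pooled counts = 0.490 (equals overall accuracy in single-label multiclass).

0.490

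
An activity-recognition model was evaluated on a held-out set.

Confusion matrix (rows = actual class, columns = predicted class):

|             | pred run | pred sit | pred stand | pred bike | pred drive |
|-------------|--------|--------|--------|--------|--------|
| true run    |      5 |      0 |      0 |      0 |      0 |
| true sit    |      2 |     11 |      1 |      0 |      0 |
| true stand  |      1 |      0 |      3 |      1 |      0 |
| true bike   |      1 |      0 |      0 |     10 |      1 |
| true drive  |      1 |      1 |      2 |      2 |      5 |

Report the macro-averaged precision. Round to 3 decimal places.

Per-class precision (TP/(TP+FP)):
  run: TP=5, FP=2+1+1+1=5 → 5/10 = 0.5000
  sit: TP=11, FP=0+0+0+1=1 → 11/12 = 0.9167
  stand: TP=3, FP=0+1+0+2=3 → 3/6 = 0.5000
  bike: TP=10, FP=0+0+1+2=3 → 10/13 = 0.7692
  drive: TP=5, FP=0+0+0+1=1 → 5/6 = 0.8333
Macro-precision = mean = (0.5000 + 0.9167 + 0.5000 + 0.7692 + 0.8333) / 5 = 0.704

0.704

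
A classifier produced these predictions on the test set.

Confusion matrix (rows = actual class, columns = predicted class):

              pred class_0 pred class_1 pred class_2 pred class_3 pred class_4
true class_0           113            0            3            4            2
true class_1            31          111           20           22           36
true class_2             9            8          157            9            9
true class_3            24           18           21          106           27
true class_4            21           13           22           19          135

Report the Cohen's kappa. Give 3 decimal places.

Observed agreement pₒ = trace/N = 622/940 = 0.6617
Expected agreement pₑ = Σ (rowᵢ·colᵢ)/N² = (122·198 + 220·150 + 192·223 + 196·160 + 210·209)/940² = 0.1983
κ = (pₒ − pₑ)/(1 − pₑ) = (0.6617 − 0.1983)/(1 − 0.1983) = 0.578

0.578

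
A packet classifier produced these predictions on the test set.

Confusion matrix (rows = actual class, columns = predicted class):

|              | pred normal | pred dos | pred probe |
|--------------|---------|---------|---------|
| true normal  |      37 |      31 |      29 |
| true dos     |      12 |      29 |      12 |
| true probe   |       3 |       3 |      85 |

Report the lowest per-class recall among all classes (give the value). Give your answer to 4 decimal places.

Per-class recall (TP/(TP+FN)):
  normal: TP=37, FN=31+29=60 → 37/97 = 0.38144
  dos: TP=29, FN=12+12=24 → 29/53 = 0.54717
  probe: TP=85, FN=3+3=6 → 85/91 = 0.93407
Lowest is class 'normal' with recall = 0.3814.

0.3814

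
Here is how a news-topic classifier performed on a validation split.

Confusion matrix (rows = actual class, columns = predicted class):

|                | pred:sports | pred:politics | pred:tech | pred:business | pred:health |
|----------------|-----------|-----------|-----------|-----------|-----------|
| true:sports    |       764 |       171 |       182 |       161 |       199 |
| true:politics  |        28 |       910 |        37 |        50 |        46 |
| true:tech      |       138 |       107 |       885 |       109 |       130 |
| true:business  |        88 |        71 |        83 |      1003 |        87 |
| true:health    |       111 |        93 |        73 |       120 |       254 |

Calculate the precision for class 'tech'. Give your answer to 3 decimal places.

precision = TP/(TP+FP).
tech: TP=885, FP=182+37+83+73=375 → 885/1260 = 0.7024

0.702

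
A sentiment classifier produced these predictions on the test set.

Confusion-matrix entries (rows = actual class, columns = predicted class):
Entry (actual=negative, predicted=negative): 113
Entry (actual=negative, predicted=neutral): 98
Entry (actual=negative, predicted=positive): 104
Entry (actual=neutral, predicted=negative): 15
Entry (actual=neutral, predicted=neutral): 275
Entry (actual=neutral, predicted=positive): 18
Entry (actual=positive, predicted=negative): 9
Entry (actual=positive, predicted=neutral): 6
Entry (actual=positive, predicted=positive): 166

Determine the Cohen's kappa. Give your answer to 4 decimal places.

Observed agreement pₒ = trace/N = 554/804 = 0.68905
Expected agreement pₑ = Σ (rowᵢ·colᵢ)/N² = (315·137 + 308·379 + 181·288)/804² = 0.32799
κ = (pₒ − pₑ)/(1 − pₑ) = (0.68905 − 0.32799)/(1 − 0.32799) = 0.5373

0.5373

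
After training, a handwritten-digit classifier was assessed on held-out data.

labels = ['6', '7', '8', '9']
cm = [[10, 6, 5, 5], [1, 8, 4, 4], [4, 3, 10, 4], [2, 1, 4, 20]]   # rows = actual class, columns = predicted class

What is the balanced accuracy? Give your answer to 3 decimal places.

0.518

Balanced accuracy = mean of per-class recall.
  6: recall = 10/26 = 0.3846
  7: recall = 8/17 = 0.4706
  8: recall = 10/21 = 0.4762
  9: recall = 20/27 = 0.7407
Mean = (0.3846 + 0.4706 + 0.4762 + 0.7407) / 4 = 0.518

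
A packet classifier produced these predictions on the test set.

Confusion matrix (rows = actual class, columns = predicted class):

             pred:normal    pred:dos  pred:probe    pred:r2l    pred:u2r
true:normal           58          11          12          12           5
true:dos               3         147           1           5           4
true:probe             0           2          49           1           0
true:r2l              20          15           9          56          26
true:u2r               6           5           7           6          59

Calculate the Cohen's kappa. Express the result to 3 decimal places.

0.629

Observed agreement pₒ = trace/N = 369/519 = 0.7110
Expected agreement pₑ = Σ (rowᵢ·colᵢ)/N² = (98·87 + 160·180 + 52·78 + 126·80 + 83·94)/519² = 0.2200
κ = (pₒ − pₑ)/(1 − pₑ) = (0.7110 − 0.2200)/(1 − 0.2200) = 0.629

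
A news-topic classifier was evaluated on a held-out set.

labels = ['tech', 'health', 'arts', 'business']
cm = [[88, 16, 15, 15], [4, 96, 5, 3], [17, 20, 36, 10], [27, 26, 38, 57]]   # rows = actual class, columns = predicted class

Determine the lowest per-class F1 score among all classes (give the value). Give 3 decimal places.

0.407

Per-class F1 score (2·TP/(2·TP+FP+FN)):
  tech: TP=88, FP=4+17+27=48, FN=16+15+15=46 → 176/270 = 0.6519
  health: TP=96, FP=16+20+26=62, FN=4+5+3=12 → 192/266 = 0.7218
  arts: TP=36, FP=15+5+38=58, FN=17+20+10=47 → 72/177 = 0.4068
  business: TP=57, FP=15+3+10=28, FN=27+26+38=91 → 114/233 = 0.4893
Lowest is class 'arts' with F1 score = 0.407.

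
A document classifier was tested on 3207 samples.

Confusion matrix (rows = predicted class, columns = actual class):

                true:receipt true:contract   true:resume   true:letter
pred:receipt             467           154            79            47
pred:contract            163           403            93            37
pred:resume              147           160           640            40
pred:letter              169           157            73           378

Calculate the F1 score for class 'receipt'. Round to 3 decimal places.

0.552

Take TP from the diagonal, FP from the rest of the 'receipt' prediction marginal, FN from the rest of the 'receipt' actual marginal.
F1 score = 2·TP/(2·TP+FP+FN).
receipt: TP=467, FP=154+79+47=280, FN=163+147+169=479 → 934/1693 = 0.5517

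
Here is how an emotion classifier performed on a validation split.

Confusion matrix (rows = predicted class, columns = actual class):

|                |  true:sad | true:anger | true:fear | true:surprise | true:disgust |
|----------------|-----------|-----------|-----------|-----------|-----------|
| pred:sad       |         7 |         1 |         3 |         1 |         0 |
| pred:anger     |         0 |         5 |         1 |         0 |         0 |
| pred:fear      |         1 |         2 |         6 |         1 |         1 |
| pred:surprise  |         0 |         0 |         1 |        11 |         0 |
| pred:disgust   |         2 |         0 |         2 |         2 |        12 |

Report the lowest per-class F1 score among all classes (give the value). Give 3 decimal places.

0.500

Per-class F1 score (2·TP/(2·TP+FP+FN)):
  sad: TP=7, FP=1+3+1+0=5, FN=0+1+0+2=3 → 14/22 = 0.6364
  anger: TP=5, FP=0+1+0+0=1, FN=1+2+0+0=3 → 10/14 = 0.7143
  fear: TP=6, FP=1+2+1+1=5, FN=3+1+1+2=7 → 12/24 = 0.5000
  surprise: TP=11, FP=0+0+1+0=1, FN=1+0+1+2=4 → 22/27 = 0.8148
  disgust: TP=12, FP=2+0+2+2=6, FN=0+0+1+0=1 → 24/31 = 0.7742
Lowest is class 'fear' with F1 score = 0.500.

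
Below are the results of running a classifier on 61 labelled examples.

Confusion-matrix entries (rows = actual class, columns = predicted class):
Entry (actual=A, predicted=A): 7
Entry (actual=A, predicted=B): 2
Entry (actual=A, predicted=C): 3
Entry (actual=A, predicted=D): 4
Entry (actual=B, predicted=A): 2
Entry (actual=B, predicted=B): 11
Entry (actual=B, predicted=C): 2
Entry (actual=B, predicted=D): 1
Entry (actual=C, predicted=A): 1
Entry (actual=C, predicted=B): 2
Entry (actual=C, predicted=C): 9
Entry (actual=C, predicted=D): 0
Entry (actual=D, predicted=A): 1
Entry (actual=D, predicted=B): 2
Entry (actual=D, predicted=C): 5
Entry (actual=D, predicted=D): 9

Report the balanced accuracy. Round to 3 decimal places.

0.601

Balanced accuracy = mean of per-class recall.
  A: recall = 7/16 = 0.4375
  B: recall = 11/16 = 0.6875
  C: recall = 9/12 = 0.7500
  D: recall = 9/17 = 0.5294
Mean = (0.4375 + 0.6875 + 0.7500 + 0.5294) / 4 = 0.601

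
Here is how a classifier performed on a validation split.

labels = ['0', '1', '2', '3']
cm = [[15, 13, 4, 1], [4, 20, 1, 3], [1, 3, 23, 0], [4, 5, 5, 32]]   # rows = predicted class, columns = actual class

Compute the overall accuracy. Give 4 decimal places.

Accuracy = trace / total = (15+20+23+32=90) / 134 = 90/134 = 0.6716

0.6716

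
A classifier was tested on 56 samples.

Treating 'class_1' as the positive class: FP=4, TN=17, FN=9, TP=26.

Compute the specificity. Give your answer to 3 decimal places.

Specificity = TN/(TN+FP) = 17/(17+4) = 0.810

0.810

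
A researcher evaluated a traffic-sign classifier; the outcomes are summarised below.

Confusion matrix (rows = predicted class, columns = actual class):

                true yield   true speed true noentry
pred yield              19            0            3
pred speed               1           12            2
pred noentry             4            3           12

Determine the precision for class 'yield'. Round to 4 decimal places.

One-vs-rest for 'yield': TP = diagonal; FP = other classes predicted 'yield'; FN = 'yield' predicted as other.
precision = TP/(TP+FP).
yield: TP=19, FP=0+3=3 → 19/22 = 0.86364

0.8636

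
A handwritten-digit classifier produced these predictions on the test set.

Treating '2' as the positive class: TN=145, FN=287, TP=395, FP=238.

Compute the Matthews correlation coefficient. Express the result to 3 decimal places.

MCC = (TP·TN − FP·FN) / √((TP+FP)(TP+FN)(TN+FP)(TN+FN))
Numerator = 395·145 − 238·287 = -11031
Denominator = √(633·682·383·432) = √71428347936 = 267260.8238
MCC = -11031 / 267260.8238 = -0.041

-0.041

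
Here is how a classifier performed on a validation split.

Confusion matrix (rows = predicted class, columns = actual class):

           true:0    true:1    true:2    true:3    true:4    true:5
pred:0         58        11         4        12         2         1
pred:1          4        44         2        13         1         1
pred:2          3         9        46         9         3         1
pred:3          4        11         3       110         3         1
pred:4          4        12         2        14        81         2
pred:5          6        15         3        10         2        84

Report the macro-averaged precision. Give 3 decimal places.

Per-class precision (TP/(TP+FP)):
  0: TP=58, FP=11+4+12+2+1=30 → 58/88 = 0.6591
  1: TP=44, FP=4+2+13+1+1=21 → 44/65 = 0.6769
  2: TP=46, FP=3+9+9+3+1=25 → 46/71 = 0.6479
  3: TP=110, FP=4+11+3+3+1=22 → 110/132 = 0.8333
  4: TP=81, FP=4+12+2+14+2=34 → 81/115 = 0.7043
  5: TP=84, FP=6+15+3+10+2=36 → 84/120 = 0.7000
Macro-precision = mean = (0.6591 + 0.6769 + 0.6479 + 0.8333 + 0.7043 + 0.7000) / 6 = 0.704

0.704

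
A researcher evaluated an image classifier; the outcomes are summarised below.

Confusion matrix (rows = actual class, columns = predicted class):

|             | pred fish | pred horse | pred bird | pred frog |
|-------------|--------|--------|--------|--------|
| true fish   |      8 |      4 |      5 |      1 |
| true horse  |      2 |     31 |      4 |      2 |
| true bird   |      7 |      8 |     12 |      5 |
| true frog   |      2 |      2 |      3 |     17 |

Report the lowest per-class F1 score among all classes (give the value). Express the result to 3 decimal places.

0.429

Per-class F1 score (2·TP/(2·TP+FP+FN)):
  fish: TP=8, FP=2+7+2=11, FN=4+5+1=10 → 16/37 = 0.4324
  horse: TP=31, FP=4+8+2=14, FN=2+4+2=8 → 62/84 = 0.7381
  bird: TP=12, FP=5+4+3=12, FN=7+8+5=20 → 24/56 = 0.4286
  frog: TP=17, FP=1+2+5=8, FN=2+2+3=7 → 34/49 = 0.6939
Lowest is class 'bird' with F1 score = 0.429.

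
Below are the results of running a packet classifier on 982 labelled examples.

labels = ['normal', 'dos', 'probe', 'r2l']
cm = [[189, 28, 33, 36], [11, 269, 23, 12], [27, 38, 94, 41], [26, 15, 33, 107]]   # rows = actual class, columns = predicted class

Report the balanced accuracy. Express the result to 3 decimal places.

0.644

Balanced accuracy = mean of per-class recall.
  normal: recall = 189/286 = 0.6608
  dos: recall = 269/315 = 0.8540
  probe: recall = 94/200 = 0.4700
  r2l: recall = 107/181 = 0.5912
Mean = (0.6608 + 0.8540 + 0.4700 + 0.5912) / 4 = 0.644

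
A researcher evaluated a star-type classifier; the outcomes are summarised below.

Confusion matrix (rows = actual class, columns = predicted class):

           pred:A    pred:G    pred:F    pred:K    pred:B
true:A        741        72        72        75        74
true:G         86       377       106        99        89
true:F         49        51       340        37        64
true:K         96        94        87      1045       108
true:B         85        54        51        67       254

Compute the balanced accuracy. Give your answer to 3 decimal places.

Balanced accuracy = mean of per-class recall.
  A: recall = 741/1034 = 0.7166
  G: recall = 377/757 = 0.4980
  F: recall = 340/541 = 0.6285
  K: recall = 1045/1430 = 0.7308
  B: recall = 254/511 = 0.4971
Mean = (0.7166 + 0.4980 + 0.6285 + 0.7308 + 0.4971) / 5 = 0.614

0.614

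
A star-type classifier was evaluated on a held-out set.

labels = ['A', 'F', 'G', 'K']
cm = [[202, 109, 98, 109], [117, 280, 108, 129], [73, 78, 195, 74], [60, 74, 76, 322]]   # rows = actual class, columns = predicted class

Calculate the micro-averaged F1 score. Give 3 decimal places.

Micro-averaging pools counts across classes: ΣTP=999, ΣFP=1105, ΣFN=1105.
Micro-F1 score = 2·TP/(2·TP+FP+FN) on pooled counts = 0.475 (equals overall accuracy in single-label multiclass).

0.475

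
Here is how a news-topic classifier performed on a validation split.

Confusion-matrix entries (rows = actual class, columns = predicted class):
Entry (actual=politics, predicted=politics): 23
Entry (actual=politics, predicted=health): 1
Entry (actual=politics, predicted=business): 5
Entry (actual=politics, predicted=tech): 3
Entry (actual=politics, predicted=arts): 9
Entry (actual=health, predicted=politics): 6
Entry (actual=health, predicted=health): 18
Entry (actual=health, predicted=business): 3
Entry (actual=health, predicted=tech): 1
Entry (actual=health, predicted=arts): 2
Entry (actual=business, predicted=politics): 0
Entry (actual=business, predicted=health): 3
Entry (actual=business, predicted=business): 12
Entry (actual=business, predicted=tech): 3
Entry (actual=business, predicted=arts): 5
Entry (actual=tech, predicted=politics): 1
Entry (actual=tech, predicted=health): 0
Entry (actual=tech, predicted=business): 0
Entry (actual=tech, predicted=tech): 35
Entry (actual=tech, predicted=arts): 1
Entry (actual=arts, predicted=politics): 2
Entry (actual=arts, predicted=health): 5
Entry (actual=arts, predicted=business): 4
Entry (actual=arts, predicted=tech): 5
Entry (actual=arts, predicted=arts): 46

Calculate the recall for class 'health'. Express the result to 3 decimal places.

Treat 'health' as positive and all other classes as negative.
recall = TP/(TP+FN).
health: TP=18, FN=6+3+1+2=12 → 18/30 = 0.6000

0.600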